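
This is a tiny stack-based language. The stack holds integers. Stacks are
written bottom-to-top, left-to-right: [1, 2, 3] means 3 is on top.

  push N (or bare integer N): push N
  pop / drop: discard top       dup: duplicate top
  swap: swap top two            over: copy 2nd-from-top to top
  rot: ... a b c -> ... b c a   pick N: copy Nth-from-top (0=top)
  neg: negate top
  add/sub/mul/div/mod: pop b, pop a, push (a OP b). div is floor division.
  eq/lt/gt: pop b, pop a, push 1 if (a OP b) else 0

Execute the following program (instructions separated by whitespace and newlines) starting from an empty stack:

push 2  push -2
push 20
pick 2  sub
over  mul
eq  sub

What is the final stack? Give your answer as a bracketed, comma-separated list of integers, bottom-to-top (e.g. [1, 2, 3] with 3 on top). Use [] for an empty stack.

After 'push 2': [2]
After 'push -2': [2, -2]
After 'push 20': [2, -2, 20]
After 'pick 2': [2, -2, 20, 2]
After 'sub': [2, -2, 18]
After 'over': [2, -2, 18, -2]
After 'mul': [2, -2, -36]
After 'eq': [2, 0]
After 'sub': [2]

Answer: [2]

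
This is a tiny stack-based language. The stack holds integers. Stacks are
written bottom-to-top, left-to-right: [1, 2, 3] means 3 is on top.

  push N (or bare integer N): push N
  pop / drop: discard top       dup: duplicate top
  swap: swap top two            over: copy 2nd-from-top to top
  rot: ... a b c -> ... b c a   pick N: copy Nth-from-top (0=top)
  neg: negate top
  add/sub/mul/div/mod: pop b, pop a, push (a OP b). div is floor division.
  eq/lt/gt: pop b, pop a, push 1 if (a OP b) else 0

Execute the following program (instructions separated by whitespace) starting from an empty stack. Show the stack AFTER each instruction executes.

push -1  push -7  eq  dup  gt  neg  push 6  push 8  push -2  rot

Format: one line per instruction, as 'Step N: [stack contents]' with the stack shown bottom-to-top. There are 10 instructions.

Step 1: [-1]
Step 2: [-1, -7]
Step 3: [0]
Step 4: [0, 0]
Step 5: [0]
Step 6: [0]
Step 7: [0, 6]
Step 8: [0, 6, 8]
Step 9: [0, 6, 8, -2]
Step 10: [0, 8, -2, 6]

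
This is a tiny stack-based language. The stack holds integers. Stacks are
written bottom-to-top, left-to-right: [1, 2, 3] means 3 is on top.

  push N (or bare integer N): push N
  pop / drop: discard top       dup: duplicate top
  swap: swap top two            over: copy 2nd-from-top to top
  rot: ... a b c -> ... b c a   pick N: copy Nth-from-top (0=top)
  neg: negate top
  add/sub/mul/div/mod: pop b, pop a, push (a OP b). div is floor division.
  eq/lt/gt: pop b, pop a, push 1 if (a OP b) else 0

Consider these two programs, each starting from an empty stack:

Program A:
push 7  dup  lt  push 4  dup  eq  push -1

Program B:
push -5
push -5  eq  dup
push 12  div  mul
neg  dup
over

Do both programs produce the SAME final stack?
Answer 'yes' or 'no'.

Answer: no

Derivation:
Program A trace:
  After 'push 7': [7]
  After 'dup': [7, 7]
  After 'lt': [0]
  After 'push 4': [0, 4]
  After 'dup': [0, 4, 4]
  After 'eq': [0, 1]
  After 'push -1': [0, 1, -1]
Program A final stack: [0, 1, -1]

Program B trace:
  After 'push -5': [-5]
  After 'push -5': [-5, -5]
  After 'eq': [1]
  After 'dup': [1, 1]
  After 'push 12': [1, 1, 12]
  After 'div': [1, 0]
  After 'mul': [0]
  After 'neg': [0]
  After 'dup': [0, 0]
  After 'over': [0, 0, 0]
Program B final stack: [0, 0, 0]
Same: no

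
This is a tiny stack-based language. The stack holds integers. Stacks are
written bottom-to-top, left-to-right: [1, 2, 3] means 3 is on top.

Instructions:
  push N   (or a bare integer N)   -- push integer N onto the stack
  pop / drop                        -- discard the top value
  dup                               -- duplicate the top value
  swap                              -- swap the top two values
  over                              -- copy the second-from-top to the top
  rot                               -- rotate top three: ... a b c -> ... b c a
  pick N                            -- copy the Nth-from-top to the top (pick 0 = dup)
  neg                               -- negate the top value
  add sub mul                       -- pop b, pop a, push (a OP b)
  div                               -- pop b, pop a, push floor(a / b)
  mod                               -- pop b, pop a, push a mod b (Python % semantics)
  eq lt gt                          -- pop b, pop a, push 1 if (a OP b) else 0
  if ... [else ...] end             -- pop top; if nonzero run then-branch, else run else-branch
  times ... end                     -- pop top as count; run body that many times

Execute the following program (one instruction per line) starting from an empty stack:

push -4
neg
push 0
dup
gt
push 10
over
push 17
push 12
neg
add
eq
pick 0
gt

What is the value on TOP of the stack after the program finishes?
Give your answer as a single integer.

After 'push -4': [-4]
After 'neg': [4]
After 'push 0': [4, 0]
After 'dup': [4, 0, 0]
After 'gt': [4, 0]
After 'push 10': [4, 0, 10]
After 'over': [4, 0, 10, 0]
After 'push 17': [4, 0, 10, 0, 17]
After 'push 12': [4, 0, 10, 0, 17, 12]
After 'neg': [4, 0, 10, 0, 17, -12]
After 'add': [4, 0, 10, 0, 5]
After 'eq': [4, 0, 10, 0]
After 'pick 0': [4, 0, 10, 0, 0]
After 'gt': [4, 0, 10, 0]

Answer: 0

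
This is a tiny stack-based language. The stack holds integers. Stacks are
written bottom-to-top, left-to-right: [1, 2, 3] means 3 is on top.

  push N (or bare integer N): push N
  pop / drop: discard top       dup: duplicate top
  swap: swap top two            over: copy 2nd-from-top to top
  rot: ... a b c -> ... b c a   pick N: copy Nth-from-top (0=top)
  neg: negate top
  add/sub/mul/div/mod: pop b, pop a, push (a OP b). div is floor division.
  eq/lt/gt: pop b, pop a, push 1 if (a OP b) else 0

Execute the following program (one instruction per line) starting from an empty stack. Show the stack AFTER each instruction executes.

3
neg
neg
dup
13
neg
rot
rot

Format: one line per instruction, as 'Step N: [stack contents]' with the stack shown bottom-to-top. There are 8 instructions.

Step 1: [3]
Step 2: [-3]
Step 3: [3]
Step 4: [3, 3]
Step 5: [3, 3, 13]
Step 6: [3, 3, -13]
Step 7: [3, -13, 3]
Step 8: [-13, 3, 3]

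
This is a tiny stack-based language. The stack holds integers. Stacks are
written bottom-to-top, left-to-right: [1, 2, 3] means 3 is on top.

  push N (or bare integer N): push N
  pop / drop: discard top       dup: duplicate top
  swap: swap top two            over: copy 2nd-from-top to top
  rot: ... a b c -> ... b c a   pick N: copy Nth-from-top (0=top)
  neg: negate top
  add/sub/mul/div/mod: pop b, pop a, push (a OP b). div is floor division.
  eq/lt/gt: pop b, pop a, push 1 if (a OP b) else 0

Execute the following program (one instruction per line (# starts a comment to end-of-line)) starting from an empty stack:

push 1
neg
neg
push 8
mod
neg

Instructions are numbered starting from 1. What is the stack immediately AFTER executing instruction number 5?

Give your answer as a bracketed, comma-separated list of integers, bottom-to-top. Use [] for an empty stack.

Step 1 ('push 1'): [1]
Step 2 ('neg'): [-1]
Step 3 ('neg'): [1]
Step 4 ('push 8'): [1, 8]
Step 5 ('mod'): [1]

Answer: [1]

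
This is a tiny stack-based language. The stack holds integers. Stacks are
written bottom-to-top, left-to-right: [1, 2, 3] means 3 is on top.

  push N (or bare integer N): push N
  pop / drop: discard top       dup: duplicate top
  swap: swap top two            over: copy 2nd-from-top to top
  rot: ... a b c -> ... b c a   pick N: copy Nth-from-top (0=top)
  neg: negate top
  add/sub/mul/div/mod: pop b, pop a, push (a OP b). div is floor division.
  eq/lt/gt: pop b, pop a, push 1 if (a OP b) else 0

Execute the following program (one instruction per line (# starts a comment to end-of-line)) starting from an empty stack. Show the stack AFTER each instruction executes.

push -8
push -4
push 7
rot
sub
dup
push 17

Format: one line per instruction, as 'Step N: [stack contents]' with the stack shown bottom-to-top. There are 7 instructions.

Step 1: [-8]
Step 2: [-8, -4]
Step 3: [-8, -4, 7]
Step 4: [-4, 7, -8]
Step 5: [-4, 15]
Step 6: [-4, 15, 15]
Step 7: [-4, 15, 15, 17]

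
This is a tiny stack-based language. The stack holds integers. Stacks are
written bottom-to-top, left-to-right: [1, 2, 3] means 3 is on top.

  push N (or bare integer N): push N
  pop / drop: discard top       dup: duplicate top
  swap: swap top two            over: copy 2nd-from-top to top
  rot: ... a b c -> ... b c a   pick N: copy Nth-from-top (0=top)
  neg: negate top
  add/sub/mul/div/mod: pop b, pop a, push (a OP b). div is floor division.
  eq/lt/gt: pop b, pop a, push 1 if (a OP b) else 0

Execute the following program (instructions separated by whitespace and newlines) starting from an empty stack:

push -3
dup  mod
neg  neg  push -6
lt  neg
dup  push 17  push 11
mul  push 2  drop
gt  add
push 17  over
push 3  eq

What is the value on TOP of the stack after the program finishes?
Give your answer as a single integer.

After 'push -3': [-3]
After 'dup': [-3, -3]
After 'mod': [0]
After 'neg': [0]
After 'neg': [0]
After 'push -6': [0, -6]
After 'lt': [0]
After 'neg': [0]
After 'dup': [0, 0]
After 'push 17': [0, 0, 17]
After 'push 11': [0, 0, 17, 11]
After 'mul': [0, 0, 187]
After 'push 2': [0, 0, 187, 2]
After 'drop': [0, 0, 187]
After 'gt': [0, 0]
After 'add': [0]
After 'push 17': [0, 17]
After 'over': [0, 17, 0]
After 'push 3': [0, 17, 0, 3]
After 'eq': [0, 17, 0]

Answer: 0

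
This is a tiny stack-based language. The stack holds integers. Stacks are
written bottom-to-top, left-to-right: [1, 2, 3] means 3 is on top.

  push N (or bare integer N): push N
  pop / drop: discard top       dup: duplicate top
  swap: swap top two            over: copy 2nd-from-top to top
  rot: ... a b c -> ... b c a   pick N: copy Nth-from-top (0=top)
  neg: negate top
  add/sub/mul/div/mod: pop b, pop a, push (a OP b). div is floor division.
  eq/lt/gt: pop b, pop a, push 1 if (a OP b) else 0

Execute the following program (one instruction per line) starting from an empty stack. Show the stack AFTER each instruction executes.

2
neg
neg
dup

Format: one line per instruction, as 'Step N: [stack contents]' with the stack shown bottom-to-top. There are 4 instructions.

Step 1: [2]
Step 2: [-2]
Step 3: [2]
Step 4: [2, 2]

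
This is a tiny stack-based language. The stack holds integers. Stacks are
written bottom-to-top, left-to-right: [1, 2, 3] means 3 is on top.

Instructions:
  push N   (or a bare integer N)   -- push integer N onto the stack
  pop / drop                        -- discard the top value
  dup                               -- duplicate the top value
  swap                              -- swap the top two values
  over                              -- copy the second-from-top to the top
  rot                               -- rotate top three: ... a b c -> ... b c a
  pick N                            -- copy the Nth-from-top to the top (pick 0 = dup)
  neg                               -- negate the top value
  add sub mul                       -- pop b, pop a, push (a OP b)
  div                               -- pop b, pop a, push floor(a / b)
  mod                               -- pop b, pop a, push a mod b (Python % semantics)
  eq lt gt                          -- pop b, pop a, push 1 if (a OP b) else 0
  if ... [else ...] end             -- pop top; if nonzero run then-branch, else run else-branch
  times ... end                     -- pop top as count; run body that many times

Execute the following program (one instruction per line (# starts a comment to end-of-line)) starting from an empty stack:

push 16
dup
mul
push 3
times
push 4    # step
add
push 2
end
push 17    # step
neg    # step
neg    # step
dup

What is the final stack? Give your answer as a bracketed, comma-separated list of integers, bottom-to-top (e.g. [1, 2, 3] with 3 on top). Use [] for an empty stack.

After 'push 16': [16]
After 'dup': [16, 16]
After 'mul': [256]
After 'push 3': [256, 3]
After 'times': [256]
After 'push 4': [256, 4]
After 'add': [260]
After 'push 2': [260, 2]
After 'push 4': [260, 2, 4]
After 'add': [260, 6]
After 'push 2': [260, 6, 2]
After 'push 4': [260, 6, 2, 4]
After 'add': [260, 6, 6]
After 'push 2': [260, 6, 6, 2]
After 'push 17': [260, 6, 6, 2, 17]
After 'neg': [260, 6, 6, 2, -17]
After 'neg': [260, 6, 6, 2, 17]
After 'dup': [260, 6, 6, 2, 17, 17]

Answer: [260, 6, 6, 2, 17, 17]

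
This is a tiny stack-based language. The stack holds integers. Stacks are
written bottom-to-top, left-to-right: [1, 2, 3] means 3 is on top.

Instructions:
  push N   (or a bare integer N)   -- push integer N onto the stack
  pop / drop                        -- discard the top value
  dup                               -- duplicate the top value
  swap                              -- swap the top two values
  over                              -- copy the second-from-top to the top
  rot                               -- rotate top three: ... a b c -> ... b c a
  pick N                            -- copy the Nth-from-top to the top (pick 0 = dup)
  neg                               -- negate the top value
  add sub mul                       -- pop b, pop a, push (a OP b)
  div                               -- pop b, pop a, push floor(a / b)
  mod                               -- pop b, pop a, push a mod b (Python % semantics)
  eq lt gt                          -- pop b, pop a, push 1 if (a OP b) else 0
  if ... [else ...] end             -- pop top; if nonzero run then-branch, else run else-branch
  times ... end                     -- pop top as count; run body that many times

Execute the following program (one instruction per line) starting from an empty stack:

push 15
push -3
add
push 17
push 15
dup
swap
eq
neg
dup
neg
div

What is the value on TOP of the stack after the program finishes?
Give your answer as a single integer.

After 'push 15': [15]
After 'push -3': [15, -3]
After 'add': [12]
After 'push 17': [12, 17]
After 'push 15': [12, 17, 15]
After 'dup': [12, 17, 15, 15]
After 'swap': [12, 17, 15, 15]
After 'eq': [12, 17, 1]
After 'neg': [12, 17, -1]
After 'dup': [12, 17, -1, -1]
After 'neg': [12, 17, -1, 1]
After 'div': [12, 17, -1]

Answer: -1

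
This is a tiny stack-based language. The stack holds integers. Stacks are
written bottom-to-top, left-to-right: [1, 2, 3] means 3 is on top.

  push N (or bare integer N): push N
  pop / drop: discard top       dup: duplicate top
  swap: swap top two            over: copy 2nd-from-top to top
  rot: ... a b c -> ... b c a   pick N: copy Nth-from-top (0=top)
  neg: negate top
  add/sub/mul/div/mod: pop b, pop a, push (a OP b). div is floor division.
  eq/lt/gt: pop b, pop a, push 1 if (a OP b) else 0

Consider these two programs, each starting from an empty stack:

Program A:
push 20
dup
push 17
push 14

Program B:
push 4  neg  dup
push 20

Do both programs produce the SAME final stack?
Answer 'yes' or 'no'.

Program A trace:
  After 'push 20': [20]
  After 'dup': [20, 20]
  After 'push 17': [20, 20, 17]
  After 'push 14': [20, 20, 17, 14]
Program A final stack: [20, 20, 17, 14]

Program B trace:
  After 'push 4': [4]
  After 'neg': [-4]
  After 'dup': [-4, -4]
  After 'push 20': [-4, -4, 20]
Program B final stack: [-4, -4, 20]
Same: no

Answer: no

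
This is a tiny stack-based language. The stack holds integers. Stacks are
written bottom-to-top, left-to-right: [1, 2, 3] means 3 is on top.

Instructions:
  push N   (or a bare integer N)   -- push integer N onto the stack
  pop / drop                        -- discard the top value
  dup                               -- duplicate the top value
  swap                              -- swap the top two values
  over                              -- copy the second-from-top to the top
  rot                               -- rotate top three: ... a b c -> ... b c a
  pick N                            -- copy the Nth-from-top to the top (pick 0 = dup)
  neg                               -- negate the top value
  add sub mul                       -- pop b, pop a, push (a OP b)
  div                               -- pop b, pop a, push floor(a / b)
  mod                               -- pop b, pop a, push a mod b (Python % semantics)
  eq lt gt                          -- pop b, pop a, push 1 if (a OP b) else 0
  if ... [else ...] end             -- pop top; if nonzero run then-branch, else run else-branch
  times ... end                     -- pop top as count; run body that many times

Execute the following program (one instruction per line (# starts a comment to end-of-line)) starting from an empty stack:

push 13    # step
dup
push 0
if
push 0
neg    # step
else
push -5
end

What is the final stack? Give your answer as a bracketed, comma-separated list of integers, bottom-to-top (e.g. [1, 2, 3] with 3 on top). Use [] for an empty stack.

After 'push 13': [13]
After 'dup': [13, 13]
After 'push 0': [13, 13, 0]
After 'if': [13, 13]
After 'push -5': [13, 13, -5]

Answer: [13, 13, -5]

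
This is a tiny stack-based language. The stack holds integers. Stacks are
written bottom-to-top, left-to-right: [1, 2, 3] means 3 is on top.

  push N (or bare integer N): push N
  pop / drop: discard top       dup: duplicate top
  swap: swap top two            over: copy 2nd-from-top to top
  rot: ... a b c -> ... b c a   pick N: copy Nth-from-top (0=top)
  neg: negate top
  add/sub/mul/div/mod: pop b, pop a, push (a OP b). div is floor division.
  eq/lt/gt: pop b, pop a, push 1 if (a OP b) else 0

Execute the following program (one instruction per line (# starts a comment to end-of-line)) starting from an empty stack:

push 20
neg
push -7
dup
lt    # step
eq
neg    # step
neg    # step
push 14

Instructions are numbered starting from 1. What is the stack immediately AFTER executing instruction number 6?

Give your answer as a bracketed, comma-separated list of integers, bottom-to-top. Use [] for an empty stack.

Step 1 ('push 20'): [20]
Step 2 ('neg'): [-20]
Step 3 ('push -7'): [-20, -7]
Step 4 ('dup'): [-20, -7, -7]
Step 5 ('lt'): [-20, 0]
Step 6 ('eq'): [0]

Answer: [0]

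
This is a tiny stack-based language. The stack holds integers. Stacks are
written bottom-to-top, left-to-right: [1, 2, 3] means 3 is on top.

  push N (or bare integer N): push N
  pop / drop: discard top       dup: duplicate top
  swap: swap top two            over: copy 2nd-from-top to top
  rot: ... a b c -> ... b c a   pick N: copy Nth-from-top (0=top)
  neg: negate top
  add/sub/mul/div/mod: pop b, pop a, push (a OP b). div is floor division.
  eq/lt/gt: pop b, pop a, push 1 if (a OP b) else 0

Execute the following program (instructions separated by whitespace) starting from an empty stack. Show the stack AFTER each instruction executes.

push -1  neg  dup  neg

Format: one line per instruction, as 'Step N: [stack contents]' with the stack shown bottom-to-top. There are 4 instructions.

Step 1: [-1]
Step 2: [1]
Step 3: [1, 1]
Step 4: [1, -1]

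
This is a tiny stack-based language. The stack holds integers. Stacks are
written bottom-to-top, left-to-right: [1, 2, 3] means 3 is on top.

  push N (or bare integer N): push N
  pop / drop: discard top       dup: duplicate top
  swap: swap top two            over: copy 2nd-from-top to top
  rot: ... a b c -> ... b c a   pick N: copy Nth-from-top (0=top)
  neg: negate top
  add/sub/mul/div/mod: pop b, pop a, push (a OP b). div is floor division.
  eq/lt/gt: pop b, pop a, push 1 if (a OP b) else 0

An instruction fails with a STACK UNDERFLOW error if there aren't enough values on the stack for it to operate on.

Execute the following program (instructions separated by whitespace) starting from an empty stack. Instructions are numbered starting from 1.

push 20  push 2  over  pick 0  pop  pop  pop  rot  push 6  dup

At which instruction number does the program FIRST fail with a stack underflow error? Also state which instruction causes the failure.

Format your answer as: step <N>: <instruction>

Answer: step 8: rot

Derivation:
Step 1 ('push 20'): stack = [20], depth = 1
Step 2 ('push 2'): stack = [20, 2], depth = 2
Step 3 ('over'): stack = [20, 2, 20], depth = 3
Step 4 ('pick 0'): stack = [20, 2, 20, 20], depth = 4
Step 5 ('pop'): stack = [20, 2, 20], depth = 3
Step 6 ('pop'): stack = [20, 2], depth = 2
Step 7 ('pop'): stack = [20], depth = 1
Step 8 ('rot'): needs 3 value(s) but depth is 1 — STACK UNDERFLOW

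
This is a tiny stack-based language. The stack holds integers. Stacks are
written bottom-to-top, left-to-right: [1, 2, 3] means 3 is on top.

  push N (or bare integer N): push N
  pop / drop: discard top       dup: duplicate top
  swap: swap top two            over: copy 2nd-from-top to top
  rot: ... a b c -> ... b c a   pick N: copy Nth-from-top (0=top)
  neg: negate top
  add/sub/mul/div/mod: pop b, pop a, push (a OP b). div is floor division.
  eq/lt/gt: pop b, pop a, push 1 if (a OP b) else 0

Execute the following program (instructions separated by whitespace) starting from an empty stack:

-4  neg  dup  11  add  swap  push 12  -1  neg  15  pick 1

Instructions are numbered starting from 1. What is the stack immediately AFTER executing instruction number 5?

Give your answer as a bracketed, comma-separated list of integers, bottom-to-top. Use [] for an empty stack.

Step 1 ('-4'): [-4]
Step 2 ('neg'): [4]
Step 3 ('dup'): [4, 4]
Step 4 ('11'): [4, 4, 11]
Step 5 ('add'): [4, 15]

Answer: [4, 15]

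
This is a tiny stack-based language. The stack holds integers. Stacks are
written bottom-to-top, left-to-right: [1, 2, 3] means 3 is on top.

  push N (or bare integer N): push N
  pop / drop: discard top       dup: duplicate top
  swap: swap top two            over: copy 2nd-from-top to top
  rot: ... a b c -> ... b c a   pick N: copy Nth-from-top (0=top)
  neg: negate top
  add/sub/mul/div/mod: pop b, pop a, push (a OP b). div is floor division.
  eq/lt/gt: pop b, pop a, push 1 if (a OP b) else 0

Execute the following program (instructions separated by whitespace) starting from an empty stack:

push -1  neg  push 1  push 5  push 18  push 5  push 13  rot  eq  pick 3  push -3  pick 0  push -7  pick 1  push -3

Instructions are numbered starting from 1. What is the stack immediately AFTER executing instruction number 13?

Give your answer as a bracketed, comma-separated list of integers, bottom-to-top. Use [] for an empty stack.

Step 1 ('push -1'): [-1]
Step 2 ('neg'): [1]
Step 3 ('push 1'): [1, 1]
Step 4 ('push 5'): [1, 1, 5]
Step 5 ('push 18'): [1, 1, 5, 18]
Step 6 ('push 5'): [1, 1, 5, 18, 5]
Step 7 ('push 13'): [1, 1, 5, 18, 5, 13]
Step 8 ('rot'): [1, 1, 5, 5, 13, 18]
Step 9 ('eq'): [1, 1, 5, 5, 0]
Step 10 ('pick 3'): [1, 1, 5, 5, 0, 1]
Step 11 ('push -3'): [1, 1, 5, 5, 0, 1, -3]
Step 12 ('pick 0'): [1, 1, 5, 5, 0, 1, -3, -3]
Step 13 ('push -7'): [1, 1, 5, 5, 0, 1, -3, -3, -7]

Answer: [1, 1, 5, 5, 0, 1, -3, -3, -7]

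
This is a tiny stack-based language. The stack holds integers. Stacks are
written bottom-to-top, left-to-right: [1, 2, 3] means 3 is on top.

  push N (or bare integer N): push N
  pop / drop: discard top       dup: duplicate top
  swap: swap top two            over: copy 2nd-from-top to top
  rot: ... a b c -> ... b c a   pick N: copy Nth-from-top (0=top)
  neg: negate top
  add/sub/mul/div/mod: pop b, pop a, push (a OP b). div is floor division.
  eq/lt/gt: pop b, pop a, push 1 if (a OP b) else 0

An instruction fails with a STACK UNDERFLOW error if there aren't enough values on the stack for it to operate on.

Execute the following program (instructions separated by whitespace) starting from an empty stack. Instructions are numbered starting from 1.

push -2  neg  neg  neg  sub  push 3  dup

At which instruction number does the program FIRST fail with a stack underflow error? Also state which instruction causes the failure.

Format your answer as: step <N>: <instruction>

Step 1 ('push -2'): stack = [-2], depth = 1
Step 2 ('neg'): stack = [2], depth = 1
Step 3 ('neg'): stack = [-2], depth = 1
Step 4 ('neg'): stack = [2], depth = 1
Step 5 ('sub'): needs 2 value(s) but depth is 1 — STACK UNDERFLOW

Answer: step 5: sub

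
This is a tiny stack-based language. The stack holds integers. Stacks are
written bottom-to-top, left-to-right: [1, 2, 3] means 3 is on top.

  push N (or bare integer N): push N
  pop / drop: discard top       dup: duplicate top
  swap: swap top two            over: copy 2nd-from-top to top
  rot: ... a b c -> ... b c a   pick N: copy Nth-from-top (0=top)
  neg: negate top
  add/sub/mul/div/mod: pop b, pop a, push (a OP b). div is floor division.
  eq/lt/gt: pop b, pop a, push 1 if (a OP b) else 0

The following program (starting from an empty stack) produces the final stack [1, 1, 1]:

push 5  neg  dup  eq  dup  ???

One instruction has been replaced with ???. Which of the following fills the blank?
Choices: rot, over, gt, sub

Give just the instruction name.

Stack before ???: [1, 1]
Stack after ???:  [1, 1, 1]
Checking each choice:
  rot: stack underflow (need 3, have 2)
  over: MATCH
  gt: produces [0]
  sub: produces [0]


Answer: over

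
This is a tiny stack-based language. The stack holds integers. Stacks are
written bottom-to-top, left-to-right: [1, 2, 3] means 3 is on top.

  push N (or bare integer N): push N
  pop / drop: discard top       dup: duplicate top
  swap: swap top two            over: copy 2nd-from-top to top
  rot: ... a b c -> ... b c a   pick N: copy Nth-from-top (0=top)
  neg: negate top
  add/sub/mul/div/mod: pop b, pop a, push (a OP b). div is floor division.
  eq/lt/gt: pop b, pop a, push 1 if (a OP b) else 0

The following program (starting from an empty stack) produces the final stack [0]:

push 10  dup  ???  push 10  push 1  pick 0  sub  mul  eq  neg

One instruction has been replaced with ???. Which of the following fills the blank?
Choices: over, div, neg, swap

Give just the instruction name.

Stack before ???: [10, 10]
Stack after ???:  [1]
Checking each choice:
  over: produces [10, 10, 0]
  div: MATCH
  neg: produces [10, 0]
  swap: produces [10, 0]


Answer: div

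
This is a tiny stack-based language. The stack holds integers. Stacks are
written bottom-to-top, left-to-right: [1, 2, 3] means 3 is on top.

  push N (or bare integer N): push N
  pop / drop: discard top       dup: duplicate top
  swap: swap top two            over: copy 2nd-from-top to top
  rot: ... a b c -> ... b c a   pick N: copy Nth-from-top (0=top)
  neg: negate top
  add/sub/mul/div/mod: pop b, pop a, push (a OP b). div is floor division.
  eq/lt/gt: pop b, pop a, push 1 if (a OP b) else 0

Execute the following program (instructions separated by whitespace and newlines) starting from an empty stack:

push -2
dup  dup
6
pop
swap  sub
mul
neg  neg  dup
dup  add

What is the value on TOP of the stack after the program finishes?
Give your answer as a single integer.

After 'push -2': [-2]
After 'dup': [-2, -2]
After 'dup': [-2, -2, -2]
After 'push 6': [-2, -2, -2, 6]
After 'pop': [-2, -2, -2]
After 'swap': [-2, -2, -2]
After 'sub': [-2, 0]
After 'mul': [0]
After 'neg': [0]
After 'neg': [0]
After 'dup': [0, 0]
After 'dup': [0, 0, 0]
After 'add': [0, 0]

Answer: 0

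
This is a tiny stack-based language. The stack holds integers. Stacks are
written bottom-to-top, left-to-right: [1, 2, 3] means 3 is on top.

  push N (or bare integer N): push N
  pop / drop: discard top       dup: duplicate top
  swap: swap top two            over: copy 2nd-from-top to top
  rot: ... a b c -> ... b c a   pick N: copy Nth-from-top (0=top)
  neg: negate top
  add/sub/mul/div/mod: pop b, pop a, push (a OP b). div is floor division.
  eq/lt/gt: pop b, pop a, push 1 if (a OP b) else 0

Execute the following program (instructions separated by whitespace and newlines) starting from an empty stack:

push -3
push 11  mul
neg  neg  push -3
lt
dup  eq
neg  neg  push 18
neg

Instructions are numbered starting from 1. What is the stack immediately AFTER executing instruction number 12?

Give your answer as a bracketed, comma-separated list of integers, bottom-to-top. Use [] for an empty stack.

Answer: [1, 18]

Derivation:
Step 1 ('push -3'): [-3]
Step 2 ('push 11'): [-3, 11]
Step 3 ('mul'): [-33]
Step 4 ('neg'): [33]
Step 5 ('neg'): [-33]
Step 6 ('push -3'): [-33, -3]
Step 7 ('lt'): [1]
Step 8 ('dup'): [1, 1]
Step 9 ('eq'): [1]
Step 10 ('neg'): [-1]
Step 11 ('neg'): [1]
Step 12 ('push 18'): [1, 18]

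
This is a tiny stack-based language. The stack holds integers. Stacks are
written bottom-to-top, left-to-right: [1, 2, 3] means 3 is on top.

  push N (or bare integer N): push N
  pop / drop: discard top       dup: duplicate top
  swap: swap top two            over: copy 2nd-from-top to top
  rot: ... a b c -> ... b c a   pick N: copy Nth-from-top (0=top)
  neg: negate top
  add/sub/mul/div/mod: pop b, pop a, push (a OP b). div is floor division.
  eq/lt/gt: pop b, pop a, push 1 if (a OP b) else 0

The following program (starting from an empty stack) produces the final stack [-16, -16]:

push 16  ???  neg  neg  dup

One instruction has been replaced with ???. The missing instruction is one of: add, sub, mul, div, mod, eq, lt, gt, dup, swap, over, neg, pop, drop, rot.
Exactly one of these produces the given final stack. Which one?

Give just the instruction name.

Stack before ???: [16]
Stack after ???:  [-16]
The instruction that transforms [16] -> [-16] is: neg

Answer: neg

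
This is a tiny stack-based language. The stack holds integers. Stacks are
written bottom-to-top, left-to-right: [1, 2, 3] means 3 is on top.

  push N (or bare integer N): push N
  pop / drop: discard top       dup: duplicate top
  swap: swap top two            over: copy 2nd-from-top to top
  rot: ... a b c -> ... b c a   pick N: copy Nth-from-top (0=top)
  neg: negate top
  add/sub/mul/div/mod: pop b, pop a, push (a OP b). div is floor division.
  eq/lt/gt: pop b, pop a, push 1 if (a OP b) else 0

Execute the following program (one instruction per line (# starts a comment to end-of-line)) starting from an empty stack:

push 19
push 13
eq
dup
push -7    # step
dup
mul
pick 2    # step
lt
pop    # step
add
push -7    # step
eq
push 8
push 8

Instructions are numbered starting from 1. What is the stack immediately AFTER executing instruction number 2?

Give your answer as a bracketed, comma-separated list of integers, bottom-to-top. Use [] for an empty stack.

Step 1 ('push 19'): [19]
Step 2 ('push 13'): [19, 13]

Answer: [19, 13]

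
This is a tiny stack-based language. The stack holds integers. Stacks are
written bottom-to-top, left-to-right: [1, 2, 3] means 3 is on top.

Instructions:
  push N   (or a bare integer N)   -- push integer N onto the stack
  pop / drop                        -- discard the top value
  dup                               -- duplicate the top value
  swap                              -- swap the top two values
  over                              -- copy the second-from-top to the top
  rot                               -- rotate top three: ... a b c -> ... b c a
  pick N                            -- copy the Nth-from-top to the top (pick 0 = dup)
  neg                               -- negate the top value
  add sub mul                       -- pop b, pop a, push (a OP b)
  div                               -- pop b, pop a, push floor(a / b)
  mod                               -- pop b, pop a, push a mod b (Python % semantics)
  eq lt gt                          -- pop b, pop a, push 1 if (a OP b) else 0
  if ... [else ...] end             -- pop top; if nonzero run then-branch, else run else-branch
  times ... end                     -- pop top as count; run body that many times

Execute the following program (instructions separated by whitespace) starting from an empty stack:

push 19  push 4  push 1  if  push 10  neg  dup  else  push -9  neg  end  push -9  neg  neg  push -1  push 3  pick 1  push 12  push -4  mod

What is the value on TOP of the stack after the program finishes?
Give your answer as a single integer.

After 'push 19': [19]
After 'push 4': [19, 4]
After 'push 1': [19, 4, 1]
After 'if': [19, 4]
After 'push 10': [19, 4, 10]
After 'neg': [19, 4, -10]
After 'dup': [19, 4, -10, -10]
After 'push -9': [19, 4, -10, -10, -9]
After 'neg': [19, 4, -10, -10, 9]
After 'neg': [19, 4, -10, -10, -9]
After 'push -1': [19, 4, -10, -10, -9, -1]
After 'push 3': [19, 4, -10, -10, -9, -1, 3]
After 'pick 1': [19, 4, -10, -10, -9, -1, 3, -1]
After 'push 12': [19, 4, -10, -10, -9, -1, 3, -1, 12]
After 'push -4': [19, 4, -10, -10, -9, -1, 3, -1, 12, -4]
After 'mod': [19, 4, -10, -10, -9, -1, 3, -1, 0]

Answer: 0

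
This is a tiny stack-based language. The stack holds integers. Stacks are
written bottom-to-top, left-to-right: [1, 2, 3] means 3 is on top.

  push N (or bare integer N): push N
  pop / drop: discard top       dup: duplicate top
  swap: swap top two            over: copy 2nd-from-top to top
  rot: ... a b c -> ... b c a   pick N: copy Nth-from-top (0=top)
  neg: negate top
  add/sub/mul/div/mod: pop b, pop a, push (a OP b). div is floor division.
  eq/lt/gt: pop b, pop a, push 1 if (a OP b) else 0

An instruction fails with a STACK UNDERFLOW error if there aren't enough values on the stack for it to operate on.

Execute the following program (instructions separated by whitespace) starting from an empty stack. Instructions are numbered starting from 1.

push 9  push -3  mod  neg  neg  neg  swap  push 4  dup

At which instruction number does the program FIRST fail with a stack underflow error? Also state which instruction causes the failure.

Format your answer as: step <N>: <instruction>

Step 1 ('push 9'): stack = [9], depth = 1
Step 2 ('push -3'): stack = [9, -3], depth = 2
Step 3 ('mod'): stack = [0], depth = 1
Step 4 ('neg'): stack = [0], depth = 1
Step 5 ('neg'): stack = [0], depth = 1
Step 6 ('neg'): stack = [0], depth = 1
Step 7 ('swap'): needs 2 value(s) but depth is 1 — STACK UNDERFLOW

Answer: step 7: swap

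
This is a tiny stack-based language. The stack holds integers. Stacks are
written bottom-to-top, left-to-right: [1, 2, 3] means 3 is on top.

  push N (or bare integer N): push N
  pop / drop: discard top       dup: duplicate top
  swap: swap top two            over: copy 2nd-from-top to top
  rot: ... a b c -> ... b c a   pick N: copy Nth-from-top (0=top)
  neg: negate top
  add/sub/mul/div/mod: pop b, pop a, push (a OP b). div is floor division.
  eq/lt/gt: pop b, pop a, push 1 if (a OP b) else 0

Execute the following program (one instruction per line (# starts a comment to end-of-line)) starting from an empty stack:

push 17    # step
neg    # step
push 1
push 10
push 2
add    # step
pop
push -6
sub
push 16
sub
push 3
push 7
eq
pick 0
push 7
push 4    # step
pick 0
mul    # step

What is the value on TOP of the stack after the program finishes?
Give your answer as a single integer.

Answer: 16

Derivation:
After 'push 17': [17]
After 'neg': [-17]
After 'push 1': [-17, 1]
After 'push 10': [-17, 1, 10]
After 'push 2': [-17, 1, 10, 2]
After 'add': [-17, 1, 12]
After 'pop': [-17, 1]
After 'push -6': [-17, 1, -6]
After 'sub': [-17, 7]
After 'push 16': [-17, 7, 16]
After 'sub': [-17, -9]
After 'push 3': [-17, -9, 3]
After 'push 7': [-17, -9, 3, 7]
After 'eq': [-17, -9, 0]
After 'pick 0': [-17, -9, 0, 0]
After 'push 7': [-17, -9, 0, 0, 7]
After 'push 4': [-17, -9, 0, 0, 7, 4]
After 'pick 0': [-17, -9, 0, 0, 7, 4, 4]
After 'mul': [-17, -9, 0, 0, 7, 16]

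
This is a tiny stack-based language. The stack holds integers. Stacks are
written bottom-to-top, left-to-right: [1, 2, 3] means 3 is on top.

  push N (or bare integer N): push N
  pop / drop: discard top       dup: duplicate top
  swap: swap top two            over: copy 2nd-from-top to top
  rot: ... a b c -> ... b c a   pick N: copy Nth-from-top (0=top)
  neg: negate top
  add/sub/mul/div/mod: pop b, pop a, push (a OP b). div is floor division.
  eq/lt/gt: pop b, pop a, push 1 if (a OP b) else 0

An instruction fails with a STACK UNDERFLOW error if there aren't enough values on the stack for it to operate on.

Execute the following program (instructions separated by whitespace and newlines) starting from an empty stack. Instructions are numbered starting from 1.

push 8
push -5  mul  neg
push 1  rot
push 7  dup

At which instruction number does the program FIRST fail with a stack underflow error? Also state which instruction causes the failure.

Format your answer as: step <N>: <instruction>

Step 1 ('push 8'): stack = [8], depth = 1
Step 2 ('push -5'): stack = [8, -5], depth = 2
Step 3 ('mul'): stack = [-40], depth = 1
Step 4 ('neg'): stack = [40], depth = 1
Step 5 ('push 1'): stack = [40, 1], depth = 2
Step 6 ('rot'): needs 3 value(s) but depth is 2 — STACK UNDERFLOW

Answer: step 6: rot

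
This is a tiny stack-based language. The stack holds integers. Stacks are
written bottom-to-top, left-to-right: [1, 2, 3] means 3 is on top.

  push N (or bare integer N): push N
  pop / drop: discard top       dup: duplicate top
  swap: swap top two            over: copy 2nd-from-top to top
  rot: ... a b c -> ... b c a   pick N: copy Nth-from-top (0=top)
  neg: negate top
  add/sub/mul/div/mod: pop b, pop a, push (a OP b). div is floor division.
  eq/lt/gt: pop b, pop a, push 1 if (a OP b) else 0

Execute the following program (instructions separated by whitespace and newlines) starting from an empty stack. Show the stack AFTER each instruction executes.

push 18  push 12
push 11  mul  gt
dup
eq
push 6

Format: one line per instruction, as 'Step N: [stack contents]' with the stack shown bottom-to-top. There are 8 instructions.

Step 1: [18]
Step 2: [18, 12]
Step 3: [18, 12, 11]
Step 4: [18, 132]
Step 5: [0]
Step 6: [0, 0]
Step 7: [1]
Step 8: [1, 6]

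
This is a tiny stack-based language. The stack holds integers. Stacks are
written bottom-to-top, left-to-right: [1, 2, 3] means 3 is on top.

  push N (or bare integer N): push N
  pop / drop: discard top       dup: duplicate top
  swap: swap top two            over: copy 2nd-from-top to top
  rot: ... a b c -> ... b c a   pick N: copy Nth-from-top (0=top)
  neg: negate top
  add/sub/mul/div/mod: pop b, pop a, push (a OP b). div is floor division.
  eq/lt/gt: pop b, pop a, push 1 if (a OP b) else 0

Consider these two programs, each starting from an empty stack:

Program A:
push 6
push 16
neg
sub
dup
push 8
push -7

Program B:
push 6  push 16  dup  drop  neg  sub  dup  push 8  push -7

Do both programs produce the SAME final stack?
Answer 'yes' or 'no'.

Answer: yes

Derivation:
Program A trace:
  After 'push 6': [6]
  After 'push 16': [6, 16]
  After 'neg': [6, -16]
  After 'sub': [22]
  After 'dup': [22, 22]
  After 'push 8': [22, 22, 8]
  After 'push -7': [22, 22, 8, -7]
Program A final stack: [22, 22, 8, -7]

Program B trace:
  After 'push 6': [6]
  After 'push 16': [6, 16]
  After 'dup': [6, 16, 16]
  After 'drop': [6, 16]
  After 'neg': [6, -16]
  After 'sub': [22]
  After 'dup': [22, 22]
  After 'push 8': [22, 22, 8]
  After 'push -7': [22, 22, 8, -7]
Program B final stack: [22, 22, 8, -7]
Same: yes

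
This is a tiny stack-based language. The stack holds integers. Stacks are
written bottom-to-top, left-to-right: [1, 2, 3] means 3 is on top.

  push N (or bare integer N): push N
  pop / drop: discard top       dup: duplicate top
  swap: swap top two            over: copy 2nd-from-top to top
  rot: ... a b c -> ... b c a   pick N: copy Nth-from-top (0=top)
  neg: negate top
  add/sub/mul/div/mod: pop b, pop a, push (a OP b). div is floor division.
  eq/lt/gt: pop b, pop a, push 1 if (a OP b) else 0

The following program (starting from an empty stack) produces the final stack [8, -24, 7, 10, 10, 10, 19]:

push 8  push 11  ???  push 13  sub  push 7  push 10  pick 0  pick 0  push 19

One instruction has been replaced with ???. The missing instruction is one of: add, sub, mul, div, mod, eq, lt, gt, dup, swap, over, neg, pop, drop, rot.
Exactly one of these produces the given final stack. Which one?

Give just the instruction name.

Answer: neg

Derivation:
Stack before ???: [8, 11]
Stack after ???:  [8, -11]
The instruction that transforms [8, 11] -> [8, -11] is: neg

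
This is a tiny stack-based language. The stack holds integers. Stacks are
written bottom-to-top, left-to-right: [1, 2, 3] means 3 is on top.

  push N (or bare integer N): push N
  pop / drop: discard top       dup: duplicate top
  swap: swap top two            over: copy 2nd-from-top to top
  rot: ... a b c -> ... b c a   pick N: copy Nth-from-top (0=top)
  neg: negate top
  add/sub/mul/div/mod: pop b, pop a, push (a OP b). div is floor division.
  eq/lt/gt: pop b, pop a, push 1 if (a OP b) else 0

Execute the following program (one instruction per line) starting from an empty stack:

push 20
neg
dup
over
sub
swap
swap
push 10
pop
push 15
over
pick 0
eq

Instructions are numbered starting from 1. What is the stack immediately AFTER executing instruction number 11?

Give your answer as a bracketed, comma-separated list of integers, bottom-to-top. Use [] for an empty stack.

Answer: [-20, 0, 15, 0]

Derivation:
Step 1 ('push 20'): [20]
Step 2 ('neg'): [-20]
Step 3 ('dup'): [-20, -20]
Step 4 ('over'): [-20, -20, -20]
Step 5 ('sub'): [-20, 0]
Step 6 ('swap'): [0, -20]
Step 7 ('swap'): [-20, 0]
Step 8 ('push 10'): [-20, 0, 10]
Step 9 ('pop'): [-20, 0]
Step 10 ('push 15'): [-20, 0, 15]
Step 11 ('over'): [-20, 0, 15, 0]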